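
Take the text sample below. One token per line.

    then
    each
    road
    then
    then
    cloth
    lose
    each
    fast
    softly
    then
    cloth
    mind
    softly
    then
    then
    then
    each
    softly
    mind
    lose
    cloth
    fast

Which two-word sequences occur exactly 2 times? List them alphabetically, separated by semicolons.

Bigram counts meeting the condition (exactly 2 times):
  softly then: 2
  then cloth: 2
  then each: 2

softly then; then cloth; then each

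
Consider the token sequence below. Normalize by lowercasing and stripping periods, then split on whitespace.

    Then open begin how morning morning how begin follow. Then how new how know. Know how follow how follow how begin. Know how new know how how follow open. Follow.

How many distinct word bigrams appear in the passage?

22

30 tokens → 29 bigram windows in total.
Repeated bigrams (each contributes count−1 duplicates):
  how follow: 3
  know how: 3
  follow how: 2
  how begin: 2
  how new: 2
7 duplicate windows → 29 − 7 = 22 distinct.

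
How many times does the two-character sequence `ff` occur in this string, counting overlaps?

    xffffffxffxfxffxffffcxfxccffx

Sliding a length-2 window over the 29 characters (28 positions):
  position 2–3: ff
  position 3–4: ff
  position 4–5: ff
  position 5–6: ff
  position 6–7: ff
  position 9–10: ff
  position 14–15: ff
  position 17–18: ff
  position 18–19: ff
  position 19–20: ff
  … (1 more)

11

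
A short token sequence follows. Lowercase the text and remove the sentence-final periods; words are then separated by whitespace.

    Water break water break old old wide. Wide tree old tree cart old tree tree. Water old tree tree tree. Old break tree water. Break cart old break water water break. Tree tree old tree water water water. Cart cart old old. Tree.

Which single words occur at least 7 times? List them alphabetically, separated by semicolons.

Unigram counts meeting the condition (at least 7 times):
  old: 10
  tree: 12
  water: 9

old; tree; water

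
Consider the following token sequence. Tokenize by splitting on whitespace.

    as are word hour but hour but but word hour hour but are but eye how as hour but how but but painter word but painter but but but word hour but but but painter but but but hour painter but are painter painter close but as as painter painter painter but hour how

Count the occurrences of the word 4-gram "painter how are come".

0

Scanning the 51 overlapping 4-gram windows for "painter how are come":
  (none found)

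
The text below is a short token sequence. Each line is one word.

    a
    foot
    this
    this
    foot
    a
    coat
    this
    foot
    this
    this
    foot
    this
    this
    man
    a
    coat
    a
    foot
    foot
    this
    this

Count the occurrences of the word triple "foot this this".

4

Scanning the 20 overlapping trigram windows for "foot this this":
  position 2–4: foot this this
  position 9–11: foot this this
  position 12–14: foot this this
  position 20–22: foot this this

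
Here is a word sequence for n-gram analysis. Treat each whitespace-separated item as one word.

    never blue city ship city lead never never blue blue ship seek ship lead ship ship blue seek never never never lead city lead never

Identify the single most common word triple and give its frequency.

"city lead never", 2 times

Trigram frequencies (highest first):
  city lead never: 2
  never blue city: 1
  blue city ship: 1
  city ship city: 1
  ship city lead: 1
  lead never never: 1
  … (16 more, each ≤ 1)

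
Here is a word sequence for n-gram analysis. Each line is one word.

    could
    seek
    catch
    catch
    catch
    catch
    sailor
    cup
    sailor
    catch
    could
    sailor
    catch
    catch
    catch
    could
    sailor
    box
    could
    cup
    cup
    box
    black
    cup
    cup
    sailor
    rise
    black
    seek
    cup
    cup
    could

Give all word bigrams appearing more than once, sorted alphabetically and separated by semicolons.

Bigram counts meeting the condition (more than once):
  catch catch: 5
  catch could: 2
  could sailor: 2
  cup cup: 3
  cup sailor: 2
  sailor catch: 2

catch catch; catch could; could sailor; cup cup; cup sailor; sailor catch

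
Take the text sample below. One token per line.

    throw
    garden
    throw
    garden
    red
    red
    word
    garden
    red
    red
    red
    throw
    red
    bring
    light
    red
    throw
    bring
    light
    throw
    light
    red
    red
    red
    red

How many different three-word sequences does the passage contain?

20

25 tokens → 23 trigram windows in total.
Repeated trigrams (each contributes count−1 duplicates):
  red red red: 3
  garden red red: 2
3 duplicate windows → 23 − 3 = 20 distinct.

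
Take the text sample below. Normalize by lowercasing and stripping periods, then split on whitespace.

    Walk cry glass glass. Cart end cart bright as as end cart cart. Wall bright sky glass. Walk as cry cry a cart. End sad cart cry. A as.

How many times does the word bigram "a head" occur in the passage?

0

Scanning the 28 overlapping bigram windows for "a head":
  (none found)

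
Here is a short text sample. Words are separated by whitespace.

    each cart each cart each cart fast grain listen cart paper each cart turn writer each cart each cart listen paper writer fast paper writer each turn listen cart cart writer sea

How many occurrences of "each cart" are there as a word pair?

Scanning the 31 overlapping bigram windows for "each cart":
  position 1–2: each cart
  position 3–4: each cart
  position 5–6: each cart
  position 12–13: each cart
  position 16–17: each cart
  position 18–19: each cart

6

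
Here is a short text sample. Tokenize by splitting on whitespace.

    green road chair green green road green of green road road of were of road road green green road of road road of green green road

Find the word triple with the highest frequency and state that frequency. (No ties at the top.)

"green green road", 3 times

Trigram frequencies (highest first):
  green green road: 3
  road road of: 2
  of road road: 2
  green road chair: 1
  road chair green: 1
  chair green green: 1
  … (14 more, each ≤ 1)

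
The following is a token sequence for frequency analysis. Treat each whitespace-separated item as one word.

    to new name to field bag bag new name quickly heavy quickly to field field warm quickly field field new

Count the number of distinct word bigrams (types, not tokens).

20 tokens → 19 bigram windows in total.
Repeated bigrams (each contributes count−1 duplicates):
  field field: 2
  new name: 2
  to field: 2
3 duplicate windows → 19 − 3 = 16 distinct.

16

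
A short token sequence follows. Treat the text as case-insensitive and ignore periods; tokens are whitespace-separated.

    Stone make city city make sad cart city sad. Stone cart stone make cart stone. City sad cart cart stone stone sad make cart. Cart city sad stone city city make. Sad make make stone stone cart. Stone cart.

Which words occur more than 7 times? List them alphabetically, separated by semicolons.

Unigram counts meeting the condition (more than 7 times):
  cart: 9
  stone: 10

cart; stone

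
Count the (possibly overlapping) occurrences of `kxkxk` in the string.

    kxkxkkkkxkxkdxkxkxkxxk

3

Sliding a length-5 window over the 22 characters (18 positions):
  position 1–5: kxkxk
  position 8–12: kxkxk
  position 15–19: kxkxk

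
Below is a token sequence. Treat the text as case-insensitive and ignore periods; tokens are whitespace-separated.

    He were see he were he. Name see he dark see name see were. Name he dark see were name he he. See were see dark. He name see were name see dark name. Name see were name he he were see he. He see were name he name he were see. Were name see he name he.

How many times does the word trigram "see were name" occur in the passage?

Scanning the 56 overlapping trigram windows for "see were name":
  position 13–15: see were name
  position 18–20: see were name
  position 29–31: see were name
  position 36–38: see were name
  position 45–47: see were name
  position 52–54: see were name

6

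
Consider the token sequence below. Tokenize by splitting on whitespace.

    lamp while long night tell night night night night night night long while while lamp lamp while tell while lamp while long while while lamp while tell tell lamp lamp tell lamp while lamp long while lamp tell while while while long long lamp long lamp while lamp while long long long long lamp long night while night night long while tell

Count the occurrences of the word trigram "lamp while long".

Scanning the 60 overlapping trigram windows for "lamp while long":
  position 1–3: lamp while long
  position 20–22: lamp while long
  position 48–50: lamp while long

3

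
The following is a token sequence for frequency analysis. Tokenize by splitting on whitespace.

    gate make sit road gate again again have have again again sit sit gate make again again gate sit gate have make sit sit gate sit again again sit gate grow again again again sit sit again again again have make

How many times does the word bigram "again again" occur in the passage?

Scanning the 40 overlapping bigram windows for "again again":
  position 6–7: again again
  position 10–11: again again
  position 16–17: again again
  position 27–28: again again
  position 32–33: again again
  position 33–34: again again
  position 37–38: again again
  position 38–39: again again

8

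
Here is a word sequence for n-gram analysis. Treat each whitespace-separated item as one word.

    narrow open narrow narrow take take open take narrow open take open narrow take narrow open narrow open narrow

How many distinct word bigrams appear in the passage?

19 tokens → 18 bigram windows in total.
Repeated bigrams (each contributes count−1 duplicates):
  narrow open: 4
  open narrow: 4
  narrow take: 2
  open take: 2
  take narrow: 2
  take open: 2
10 duplicate windows → 18 − 10 = 8 distinct.

8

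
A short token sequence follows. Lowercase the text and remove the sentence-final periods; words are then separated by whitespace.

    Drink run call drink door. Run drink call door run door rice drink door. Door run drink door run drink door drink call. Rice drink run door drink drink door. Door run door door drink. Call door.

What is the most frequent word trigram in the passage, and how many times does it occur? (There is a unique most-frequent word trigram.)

"door run drink", 3 times

Trigram frequencies (highest first):
  door run drink: 3
  drink door run: 2
  drink call door: 2
  door run door: 2
  drink door door: 2
  door door run: 2
  … (20 more, each ≤ 2)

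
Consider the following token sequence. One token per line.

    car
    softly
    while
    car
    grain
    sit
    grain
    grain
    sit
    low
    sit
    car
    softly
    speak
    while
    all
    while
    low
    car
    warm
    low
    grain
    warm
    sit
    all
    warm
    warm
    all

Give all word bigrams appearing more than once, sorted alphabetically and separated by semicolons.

Bigram counts meeting the condition (more than once):
  car softly: 2
  grain sit: 2

car softly; grain sit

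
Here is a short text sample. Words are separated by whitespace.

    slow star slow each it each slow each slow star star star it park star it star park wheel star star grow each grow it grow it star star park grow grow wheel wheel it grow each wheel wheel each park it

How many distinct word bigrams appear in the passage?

28

42 tokens → 41 bigram windows in total.
Repeated bigrams (each contributes count−1 duplicates):
  star star: 4
  each slow: 2
  grow each: 2
  grow it: 2
  it grow: 2
  it star: 2
  slow each: 2
  slow star: 2
  … (3 more repeated)
13 duplicate windows → 41 − 13 = 28 distinct.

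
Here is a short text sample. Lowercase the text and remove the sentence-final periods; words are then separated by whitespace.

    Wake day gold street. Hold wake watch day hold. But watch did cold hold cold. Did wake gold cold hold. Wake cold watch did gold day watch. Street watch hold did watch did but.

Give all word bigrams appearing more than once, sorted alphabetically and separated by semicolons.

Bigram counts meeting the condition (more than once):
  cold hold: 2
  hold wake: 2
  watch did: 3

cold hold; hold wake; watch did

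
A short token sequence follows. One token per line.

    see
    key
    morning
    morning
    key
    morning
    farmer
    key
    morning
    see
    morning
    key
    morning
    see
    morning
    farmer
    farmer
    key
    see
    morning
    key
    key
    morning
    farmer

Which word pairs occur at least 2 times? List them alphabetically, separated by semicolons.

farmer key; key morning; morning farmer; morning key; morning see; see morning

Bigram counts meeting the condition (at least 2 times):
  farmer key: 2
  key morning: 5
  morning farmer: 3
  morning key: 3
  morning see: 2
  see morning: 3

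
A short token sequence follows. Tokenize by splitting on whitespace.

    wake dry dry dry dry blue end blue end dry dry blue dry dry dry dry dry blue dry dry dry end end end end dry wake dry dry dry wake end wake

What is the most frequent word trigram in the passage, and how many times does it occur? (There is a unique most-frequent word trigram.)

Trigram frequencies (highest first):
  dry dry dry: 7
  dry dry blue: 3
  wake dry dry: 2
  dry blue dry: 2
  blue dry dry: 2
  end end end: 2
  … (13 more, each ≤ 1)

"dry dry dry", 7 times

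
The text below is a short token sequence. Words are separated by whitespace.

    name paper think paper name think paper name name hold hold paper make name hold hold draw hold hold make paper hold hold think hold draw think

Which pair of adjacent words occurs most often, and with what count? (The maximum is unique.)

"hold hold", 4 times

Bigram frequencies (highest first):
  hold hold: 4
  think paper: 2
  paper name: 2
  name hold: 2
  hold draw: 2
  name paper: 1
  … (13 more, each ≤ 1)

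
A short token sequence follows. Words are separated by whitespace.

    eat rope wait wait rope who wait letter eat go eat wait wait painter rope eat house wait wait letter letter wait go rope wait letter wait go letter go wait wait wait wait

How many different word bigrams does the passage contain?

23

34 tokens → 33 bigram windows in total.
Repeated bigrams (each contributes count−1 duplicates):
  wait wait: 6
  wait letter: 3
  letter wait: 2
  rope wait: 2
  wait go: 2
10 duplicate windows → 33 − 10 = 23 distinct.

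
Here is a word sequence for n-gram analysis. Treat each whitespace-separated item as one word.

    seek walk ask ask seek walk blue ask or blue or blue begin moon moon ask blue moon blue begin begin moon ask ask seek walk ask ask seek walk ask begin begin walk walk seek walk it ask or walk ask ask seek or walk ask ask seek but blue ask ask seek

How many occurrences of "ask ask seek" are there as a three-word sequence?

6

Scanning the 52 overlapping trigram windows for "ask ask seek":
  position 3–5: ask ask seek
  position 23–25: ask ask seek
  position 27–29: ask ask seek
  position 42–44: ask ask seek
  position 47–49: ask ask seek
  position 52–54: ask ask seek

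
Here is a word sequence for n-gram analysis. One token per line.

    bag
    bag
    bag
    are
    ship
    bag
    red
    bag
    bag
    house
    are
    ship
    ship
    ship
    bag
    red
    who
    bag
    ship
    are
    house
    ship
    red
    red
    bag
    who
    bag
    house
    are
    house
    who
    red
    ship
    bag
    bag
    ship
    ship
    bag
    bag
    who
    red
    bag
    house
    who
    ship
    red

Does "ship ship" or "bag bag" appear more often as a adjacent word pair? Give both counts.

"ship ship": 3 occurrences
"bag bag": 5 occurrences

"bag bag" (5 vs 3)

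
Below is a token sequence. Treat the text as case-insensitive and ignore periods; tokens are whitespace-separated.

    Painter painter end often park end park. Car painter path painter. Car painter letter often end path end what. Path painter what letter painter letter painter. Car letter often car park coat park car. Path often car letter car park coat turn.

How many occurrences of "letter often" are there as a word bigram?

Scanning the 41 overlapping bigram windows for "letter often":
  position 14–15: letter often
  position 28–29: letter often

2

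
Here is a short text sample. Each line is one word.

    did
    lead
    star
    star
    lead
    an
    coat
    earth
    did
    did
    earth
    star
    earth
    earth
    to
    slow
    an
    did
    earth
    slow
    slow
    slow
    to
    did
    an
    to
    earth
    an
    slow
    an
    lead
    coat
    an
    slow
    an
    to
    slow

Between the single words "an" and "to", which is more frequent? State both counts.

"an" (7 vs 4)

"an": 7 occurrences
"to": 4 occurrences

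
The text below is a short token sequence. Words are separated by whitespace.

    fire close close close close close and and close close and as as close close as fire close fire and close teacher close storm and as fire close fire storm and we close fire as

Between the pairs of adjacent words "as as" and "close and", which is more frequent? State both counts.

"as as": 1 occurrence
"close and": 2 occurrences

"close and" (2 vs 1)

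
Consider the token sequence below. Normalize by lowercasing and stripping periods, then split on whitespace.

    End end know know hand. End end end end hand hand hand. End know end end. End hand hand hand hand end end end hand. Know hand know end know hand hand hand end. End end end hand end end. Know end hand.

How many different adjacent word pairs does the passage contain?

43 tokens → 42 bigram windows in total.
Repeated bigrams (each contributes count−1 duplicates):
  end end: 12
  hand hand: 7
  end hand: 5
  hand end: 5
  end know: 4
  know end: 3
  know hand: 3
  hand know: 2
33 duplicate windows → 42 − 33 = 9 distinct.

9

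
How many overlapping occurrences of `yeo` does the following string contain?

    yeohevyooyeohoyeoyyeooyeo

Sliding a length-3 window over the 25 characters (23 positions):
  position 1–3: yeo
  position 10–12: yeo
  position 15–17: yeo
  position 19–21: yeo
  position 23–25: yeo

5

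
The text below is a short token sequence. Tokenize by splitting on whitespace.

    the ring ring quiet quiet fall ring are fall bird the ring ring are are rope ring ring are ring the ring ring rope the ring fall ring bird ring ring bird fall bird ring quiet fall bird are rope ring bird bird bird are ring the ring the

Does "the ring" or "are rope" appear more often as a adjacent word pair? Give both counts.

"the ring" (5 vs 2)

"the ring": 5 occurrences
"are rope": 2 occurrences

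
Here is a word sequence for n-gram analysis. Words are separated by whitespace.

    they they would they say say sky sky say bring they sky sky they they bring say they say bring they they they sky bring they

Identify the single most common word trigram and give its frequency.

"say bring they", 2 times

Trigram frequencies (highest first):
  say bring they: 2
  they they would: 1
  they would they: 1
  would they say: 1
  they say say: 1
  say say sky: 1
  … (17 more, each ≤ 1)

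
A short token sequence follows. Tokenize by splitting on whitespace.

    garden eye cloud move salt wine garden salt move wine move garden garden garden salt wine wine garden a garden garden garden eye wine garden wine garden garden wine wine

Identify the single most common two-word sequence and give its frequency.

"garden garden", 5 times

Bigram frequencies (highest first):
  garden garden: 5
  wine garden: 4
  garden eye: 2
  salt wine: 2
  garden salt: 2
  wine wine: 2
  … (11 more, each ≤ 2)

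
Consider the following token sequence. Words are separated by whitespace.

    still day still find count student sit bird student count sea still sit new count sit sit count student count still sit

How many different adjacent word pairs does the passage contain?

18

22 tokens → 21 bigram windows in total.
Repeated bigrams (each contributes count−1 duplicates):
  count student: 2
  still sit: 2
  student count: 2
3 duplicate windows → 21 − 3 = 18 distinct.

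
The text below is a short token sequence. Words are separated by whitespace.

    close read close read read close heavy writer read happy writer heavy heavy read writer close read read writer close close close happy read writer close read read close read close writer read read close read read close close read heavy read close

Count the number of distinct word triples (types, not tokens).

29

43 tokens → 41 trigram windows in total.
Repeated trigrams (each contributes count−1 duplicates):
  close read read: 4
  read read close: 4
  read close read: 3
  read writer close: 3
  close read close: 2
  writer close read: 2
12 duplicate windows → 41 − 12 = 29 distinct.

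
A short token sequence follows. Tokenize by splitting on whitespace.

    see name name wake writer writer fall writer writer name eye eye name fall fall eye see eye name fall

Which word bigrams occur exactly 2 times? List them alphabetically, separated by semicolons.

Bigram counts meeting the condition (exactly 2 times):
  eye name: 2
  name fall: 2
  writer writer: 2

eye name; name fall; writer writer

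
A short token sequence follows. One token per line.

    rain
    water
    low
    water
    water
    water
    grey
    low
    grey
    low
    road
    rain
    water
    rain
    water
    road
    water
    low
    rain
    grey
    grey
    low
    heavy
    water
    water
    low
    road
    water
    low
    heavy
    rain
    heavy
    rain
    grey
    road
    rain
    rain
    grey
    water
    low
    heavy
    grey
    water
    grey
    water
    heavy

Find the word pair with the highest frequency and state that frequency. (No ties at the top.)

"water low", 5 times

Bigram frequencies (highest first):
  water low: 5
  rain water: 3
  water water: 3
  grey low: 3
  rain grey: 3
  low heavy: 3
  … (18 more, each ≤ 3)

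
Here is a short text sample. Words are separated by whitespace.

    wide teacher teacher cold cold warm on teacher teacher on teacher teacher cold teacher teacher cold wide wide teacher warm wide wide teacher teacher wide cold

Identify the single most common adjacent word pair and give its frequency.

"teacher teacher", 5 times

Bigram frequencies (highest first):
  teacher teacher: 5
  wide teacher: 3
  teacher cold: 3
  on teacher: 2
  wide wide: 2
  cold cold: 1
  … (9 more, each ≤ 1)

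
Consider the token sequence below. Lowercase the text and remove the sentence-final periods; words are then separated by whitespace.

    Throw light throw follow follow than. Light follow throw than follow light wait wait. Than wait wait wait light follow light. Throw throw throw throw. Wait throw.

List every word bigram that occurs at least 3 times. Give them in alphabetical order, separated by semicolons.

throw throw; wait wait

Bigram counts meeting the condition (at least 3 times):
  throw throw: 3
  wait wait: 3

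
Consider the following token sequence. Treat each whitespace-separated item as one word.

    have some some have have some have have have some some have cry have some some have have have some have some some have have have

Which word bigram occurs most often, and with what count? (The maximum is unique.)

"have have", 7 times

Bigram frequencies (highest first):
  have have: 7
  have some: 6
  some have: 6
  some some: 4
  have cry: 1
  cry have: 1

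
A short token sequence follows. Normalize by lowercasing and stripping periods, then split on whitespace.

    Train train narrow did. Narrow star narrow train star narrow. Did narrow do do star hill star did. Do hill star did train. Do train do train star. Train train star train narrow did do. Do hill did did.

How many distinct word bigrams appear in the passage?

39 tokens → 38 bigram windows in total.
Repeated bigrams (each contributes count−1 duplicates):
  narrow did: 3
  train star: 3
  did do: 2
  did narrow: 2
  do do: 2
  do hill: 2
  do train: 2
  hill star: 2
  … (6 more repeated)
16 duplicate windows → 38 − 16 = 22 distinct.

22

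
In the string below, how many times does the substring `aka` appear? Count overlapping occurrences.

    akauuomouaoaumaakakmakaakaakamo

Sliding a length-3 window over the 31 characters (29 positions):
  position 1–3: aka
  position 16–18: aka
  position 21–23: aka
  position 24–26: aka
  position 27–29: aka

5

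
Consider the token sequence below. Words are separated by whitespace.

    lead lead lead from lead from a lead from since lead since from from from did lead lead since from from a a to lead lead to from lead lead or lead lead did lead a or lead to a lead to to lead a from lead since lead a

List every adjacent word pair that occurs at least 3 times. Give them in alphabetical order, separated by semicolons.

Bigram counts meeting the condition (at least 3 times):
  from from: 3
  from lead: 3
  lead a: 3
  lead from: 3
  lead lead: 6
  lead since: 3
  lead to: 3

from from; from lead; lead a; lead from; lead lead; lead since; lead to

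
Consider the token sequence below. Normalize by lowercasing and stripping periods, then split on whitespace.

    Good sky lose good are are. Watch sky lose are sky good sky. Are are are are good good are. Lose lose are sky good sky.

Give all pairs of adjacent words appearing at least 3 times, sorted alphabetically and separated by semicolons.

are are; good sky

Bigram counts meeting the condition (at least 3 times):
  are are: 4
  good sky: 3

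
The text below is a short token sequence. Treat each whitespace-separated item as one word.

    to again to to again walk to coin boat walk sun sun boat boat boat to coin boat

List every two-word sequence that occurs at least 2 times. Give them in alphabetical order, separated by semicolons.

boat boat; coin boat; to again; to coin

Bigram counts meeting the condition (at least 2 times):
  boat boat: 2
  coin boat: 2
  to again: 2
  to coin: 2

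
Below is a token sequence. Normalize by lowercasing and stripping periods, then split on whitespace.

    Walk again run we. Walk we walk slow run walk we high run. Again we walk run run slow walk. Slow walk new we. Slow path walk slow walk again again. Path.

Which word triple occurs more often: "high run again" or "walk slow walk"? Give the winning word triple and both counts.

"walk slow walk" (2 vs 1)

"high run again": 1 occurrence
"walk slow walk": 2 occurrences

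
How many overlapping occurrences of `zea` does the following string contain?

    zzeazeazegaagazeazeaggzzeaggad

Sliding a length-3 window over the 30 characters (28 positions):
  position 2–4: zea
  position 5–7: zea
  position 15–17: zea
  position 18–20: zea
  position 24–26: zea

5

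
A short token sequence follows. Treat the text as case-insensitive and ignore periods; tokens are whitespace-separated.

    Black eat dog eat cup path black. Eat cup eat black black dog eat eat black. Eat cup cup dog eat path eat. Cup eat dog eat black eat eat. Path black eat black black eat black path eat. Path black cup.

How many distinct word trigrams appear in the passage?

32

42 tokens → 40 trigram windows in total.
Repeated trigrams (each contributes count−1 duplicates):
  black eat black: 2
  black eat cup: 2
  eat black black: 2
  eat black eat: 2
  eat cup eat: 2
  eat dog eat: 2
  eat path black: 2
  path black eat: 2
8 duplicate windows → 40 − 8 = 32 distinct.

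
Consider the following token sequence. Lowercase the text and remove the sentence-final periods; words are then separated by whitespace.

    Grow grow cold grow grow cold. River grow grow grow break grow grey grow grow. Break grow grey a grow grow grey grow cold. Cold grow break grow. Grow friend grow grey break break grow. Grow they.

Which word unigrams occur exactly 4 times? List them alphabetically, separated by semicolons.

Unigram counts meeting the condition (exactly 4 times):
  cold: 4
  grey: 4

cold; grey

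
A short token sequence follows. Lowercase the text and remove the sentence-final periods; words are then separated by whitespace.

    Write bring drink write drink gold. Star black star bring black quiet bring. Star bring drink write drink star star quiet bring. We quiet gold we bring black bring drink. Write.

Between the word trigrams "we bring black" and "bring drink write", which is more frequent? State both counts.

"we bring black": 1 occurrence
"bring drink write": 3 occurrences

"bring drink write" (3 vs 1)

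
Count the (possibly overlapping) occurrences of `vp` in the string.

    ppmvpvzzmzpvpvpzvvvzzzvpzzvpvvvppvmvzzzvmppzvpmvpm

Sliding a length-2 window over the 50 characters (49 positions):
  position 4–5: vp
  position 12–13: vp
  position 14–15: vp
  position 23–24: vp
  position 27–28: vp
  position 31–32: vp
  position 45–46: vp
  position 48–49: vp

8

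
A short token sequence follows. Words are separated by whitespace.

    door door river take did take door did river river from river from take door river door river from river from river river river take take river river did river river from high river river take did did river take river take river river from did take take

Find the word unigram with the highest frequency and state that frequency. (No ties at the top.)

Unigram frequencies (highest first):
  river: 20
  take: 10
  did: 6
  from: 6
  door: 5
  high: 1

"river", 20 times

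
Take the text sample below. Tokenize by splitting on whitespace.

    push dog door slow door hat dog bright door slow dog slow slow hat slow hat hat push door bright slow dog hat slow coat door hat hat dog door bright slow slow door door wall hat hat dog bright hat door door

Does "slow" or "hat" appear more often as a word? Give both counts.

"hat" (10 vs 9)

"slow": 9 occurrences
"hat": 10 occurrences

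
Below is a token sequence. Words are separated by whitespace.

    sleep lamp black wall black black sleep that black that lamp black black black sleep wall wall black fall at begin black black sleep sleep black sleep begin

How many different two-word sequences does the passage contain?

28 tokens → 27 bigram windows in total.
Repeated bigrams (each contributes count−1 duplicates):
  black black: 4
  black sleep: 4
  lamp black: 2
  wall black: 2
8 duplicate windows → 27 − 8 = 19 distinct.

19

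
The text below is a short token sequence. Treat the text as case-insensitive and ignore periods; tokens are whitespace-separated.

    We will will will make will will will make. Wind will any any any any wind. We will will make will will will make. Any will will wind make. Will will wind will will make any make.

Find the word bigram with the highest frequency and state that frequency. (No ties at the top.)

Bigram frequencies (highest first):
  will will: 10
  will make: 5
  make will: 3
  any any: 3
  we will: 2
  wind will: 2
  … (9 more, each ≤ 2)

"will will", 10 times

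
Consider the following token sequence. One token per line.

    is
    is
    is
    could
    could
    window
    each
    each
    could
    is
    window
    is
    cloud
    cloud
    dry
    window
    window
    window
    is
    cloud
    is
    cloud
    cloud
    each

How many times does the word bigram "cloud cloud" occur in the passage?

Scanning the 23 overlapping bigram windows for "cloud cloud":
  position 13–14: cloud cloud
  position 22–23: cloud cloud

2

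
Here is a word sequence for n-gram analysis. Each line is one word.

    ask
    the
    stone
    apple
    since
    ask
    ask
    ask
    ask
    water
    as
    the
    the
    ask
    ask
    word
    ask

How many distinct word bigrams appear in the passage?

17 tokens → 16 bigram windows in total.
Repeated bigrams (each contributes count−1 duplicates):
  ask ask: 4
3 duplicate windows → 16 − 3 = 13 distinct.

13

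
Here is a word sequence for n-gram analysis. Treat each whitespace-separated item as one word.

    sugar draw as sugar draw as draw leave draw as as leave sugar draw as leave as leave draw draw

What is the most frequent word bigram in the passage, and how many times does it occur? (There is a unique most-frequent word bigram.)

Bigram frequencies (highest first):
  draw as: 4
  sugar draw: 3
  as leave: 3
  leave draw: 2
  as sugar: 1
  as draw: 1
  … (5 more, each ≤ 1)

"draw as", 4 times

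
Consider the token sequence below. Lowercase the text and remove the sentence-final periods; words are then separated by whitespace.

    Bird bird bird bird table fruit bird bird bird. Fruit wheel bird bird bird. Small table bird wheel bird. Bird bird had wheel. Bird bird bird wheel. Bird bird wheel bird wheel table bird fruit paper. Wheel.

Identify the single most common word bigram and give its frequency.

"bird bird", 12 times

Bigram frequencies (highest first):
  bird bird: 12
  wheel bird: 5
  bird wheel: 4
  bird fruit: 2
  table bird: 2
  bird table: 1
  … (10 more, each ≤ 1)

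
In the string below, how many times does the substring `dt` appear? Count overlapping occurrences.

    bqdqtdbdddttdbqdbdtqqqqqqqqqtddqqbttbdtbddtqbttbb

Sliding a length-2 window over the 49 characters (48 positions):
  position 10–11: dt
  position 18–19: dt
  position 38–39: dt
  position 42–43: dt

4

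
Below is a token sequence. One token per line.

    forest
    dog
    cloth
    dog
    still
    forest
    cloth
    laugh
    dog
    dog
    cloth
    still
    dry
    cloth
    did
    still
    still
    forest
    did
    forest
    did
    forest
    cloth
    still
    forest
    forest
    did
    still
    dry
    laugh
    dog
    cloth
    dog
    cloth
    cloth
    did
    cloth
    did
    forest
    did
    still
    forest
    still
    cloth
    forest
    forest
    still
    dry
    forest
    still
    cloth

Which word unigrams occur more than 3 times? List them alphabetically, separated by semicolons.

Unigram counts meeting the condition (more than 3 times):
  cloth: 11
  did: 7
  dog: 6
  forest: 12
  still: 10

cloth; did; dog; forest; still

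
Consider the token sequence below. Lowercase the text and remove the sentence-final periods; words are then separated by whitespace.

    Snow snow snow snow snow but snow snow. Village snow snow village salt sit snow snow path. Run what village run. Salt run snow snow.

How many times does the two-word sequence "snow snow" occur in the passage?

Scanning the 24 overlapping bigram windows for "snow snow":
  position 1–2: snow snow
  position 2–3: snow snow
  position 3–4: snow snow
  position 4–5: snow snow
  position 7–8: snow snow
  position 10–11: snow snow
  position 15–16: snow snow
  position 24–25: snow snow

8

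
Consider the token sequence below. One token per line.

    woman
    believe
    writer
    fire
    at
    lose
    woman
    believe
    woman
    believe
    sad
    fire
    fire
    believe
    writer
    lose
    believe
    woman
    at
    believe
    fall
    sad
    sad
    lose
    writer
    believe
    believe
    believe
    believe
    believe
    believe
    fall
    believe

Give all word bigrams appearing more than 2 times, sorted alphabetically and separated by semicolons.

Bigram counts meeting the condition (more than 2 times):
  believe believe: 5
  woman believe: 3

believe believe; woman believe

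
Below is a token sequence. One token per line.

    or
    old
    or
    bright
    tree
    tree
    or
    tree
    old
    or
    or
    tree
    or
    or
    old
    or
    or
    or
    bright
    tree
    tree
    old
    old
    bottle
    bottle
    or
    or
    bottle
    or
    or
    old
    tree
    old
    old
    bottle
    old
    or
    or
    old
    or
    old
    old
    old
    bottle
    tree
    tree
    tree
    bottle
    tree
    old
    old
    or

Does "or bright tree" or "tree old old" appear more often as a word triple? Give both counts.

"tree old old" (3 vs 2)

"or bright tree": 2 occurrences
"tree old old": 3 occurrences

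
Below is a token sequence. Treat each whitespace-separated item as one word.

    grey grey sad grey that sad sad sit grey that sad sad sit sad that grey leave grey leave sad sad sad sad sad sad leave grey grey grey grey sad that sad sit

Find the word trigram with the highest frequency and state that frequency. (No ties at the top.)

"sad sad sad", 4 times

Trigram frequencies (highest first):
  sad sad sad: 4
  grey grey sad: 2
  grey that sad: 2
  that sad sad: 2
  sad sad sit: 2
  grey grey grey: 2
  … (18 more, each ≤ 1)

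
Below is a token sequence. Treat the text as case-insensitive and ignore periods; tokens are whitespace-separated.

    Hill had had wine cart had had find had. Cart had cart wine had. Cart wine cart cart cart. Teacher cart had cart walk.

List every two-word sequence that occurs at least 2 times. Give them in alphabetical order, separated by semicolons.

cart cart; cart had; cart wine; had cart; had had; wine cart

Bigram counts meeting the condition (at least 2 times):
  cart cart: 2
  cart had: 3
  cart wine: 2
  had cart: 4
  had had: 2
  wine cart: 2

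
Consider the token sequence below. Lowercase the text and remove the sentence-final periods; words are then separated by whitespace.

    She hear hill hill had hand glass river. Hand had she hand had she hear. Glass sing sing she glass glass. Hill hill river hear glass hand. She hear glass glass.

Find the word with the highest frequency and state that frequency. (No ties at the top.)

"glass", 7 times

Unigram frequencies (highest first):
  glass: 7
  she: 5
  hear: 4
  hill: 4
  hand: 4
  had: 3
  … (2 more, each ≤ 2)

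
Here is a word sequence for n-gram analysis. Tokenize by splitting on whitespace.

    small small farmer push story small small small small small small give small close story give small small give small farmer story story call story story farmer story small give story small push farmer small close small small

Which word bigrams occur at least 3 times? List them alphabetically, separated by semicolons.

give small; small give; small small; story small

Bigram counts meeting the condition (at least 3 times):
  give small: 3
  small give: 3
  small small: 8
  story small: 3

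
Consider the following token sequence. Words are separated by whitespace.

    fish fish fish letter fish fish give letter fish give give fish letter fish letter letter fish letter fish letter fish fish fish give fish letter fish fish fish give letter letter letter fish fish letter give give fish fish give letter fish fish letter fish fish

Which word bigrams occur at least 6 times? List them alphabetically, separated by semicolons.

fish fish; fish letter; letter fish

Bigram counts meeting the condition (at least 6 times):
  fish fish: 11
  fish letter: 8
  letter fish: 10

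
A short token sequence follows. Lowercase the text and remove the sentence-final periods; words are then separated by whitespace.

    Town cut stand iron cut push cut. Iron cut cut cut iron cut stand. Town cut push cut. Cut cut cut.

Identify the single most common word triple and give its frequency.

"cut cut cut", 3 times

Trigram frequencies (highest first):
  cut cut cut: 3
  cut push cut: 2
  cut iron cut: 2
  town cut stand: 1
  cut stand iron: 1
  stand iron cut: 1
  … (9 more, each ≤ 1)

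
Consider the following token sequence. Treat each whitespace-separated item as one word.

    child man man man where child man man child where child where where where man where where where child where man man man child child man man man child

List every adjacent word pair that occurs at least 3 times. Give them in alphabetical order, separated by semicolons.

Bigram counts meeting the condition (at least 3 times):
  child man: 3
  child where: 3
  man child: 3
  man man: 7
  where child: 3
  where where: 4

child man; child where; man child; man man; where child; where where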